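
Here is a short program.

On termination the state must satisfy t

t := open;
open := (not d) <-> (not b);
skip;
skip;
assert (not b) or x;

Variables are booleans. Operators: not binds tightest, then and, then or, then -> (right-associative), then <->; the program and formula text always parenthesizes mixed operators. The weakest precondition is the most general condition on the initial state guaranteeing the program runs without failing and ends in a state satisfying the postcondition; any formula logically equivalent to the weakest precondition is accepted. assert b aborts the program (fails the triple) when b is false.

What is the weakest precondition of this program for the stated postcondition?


Working backward. After the program, t must hold.
Before assert (not b) or x: ((not b) or x) and t
Before skip: ((not b) or x) and t
Before skip: ((not b) or x) and t
Before open := (not d) <-> (not b): ((not b) or x) and t
Before t := open: ((not b) or x) and open
Answer: WP = ((not b) or x) and open


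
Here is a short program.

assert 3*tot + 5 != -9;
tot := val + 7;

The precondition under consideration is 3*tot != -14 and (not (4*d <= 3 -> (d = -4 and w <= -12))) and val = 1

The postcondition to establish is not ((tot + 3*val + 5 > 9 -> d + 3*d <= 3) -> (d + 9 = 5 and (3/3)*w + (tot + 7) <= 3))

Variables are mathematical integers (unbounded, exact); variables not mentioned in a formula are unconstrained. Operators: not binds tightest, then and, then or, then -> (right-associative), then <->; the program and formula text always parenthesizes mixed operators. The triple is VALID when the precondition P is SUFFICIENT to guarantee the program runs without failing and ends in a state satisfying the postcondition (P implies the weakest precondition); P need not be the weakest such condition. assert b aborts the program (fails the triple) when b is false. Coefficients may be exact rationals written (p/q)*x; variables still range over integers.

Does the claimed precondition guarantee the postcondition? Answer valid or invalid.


Working backward. After the program, the postcondition not ((tot + 3*val + 5 > 9 -> d + 3*d <= 3) -> (d + 9 = 5 and (3/3)*w + (tot + 7) <= 3)) must hold; in canonical form it is not ((tot + 3*val > 4 -> 4*d <= 3) -> (d = -4 and tot + w <= -4)).
Before tot := val + 7: not ((4*val > -3 -> 4*d <= 3) -> (d = -4 and val + w <= -11))
Before assert 3*tot + 5 != -9: 3*tot != -14 and (not ((4*val > -3 -> 4*d <= 3) -> (d = -4 and val + w <= -11)))
The weakest precondition is 3*tot != -14 and (not ((4*val > -3 -> 4*d <= 3) -> (d = -4 and val + w <= -11))).
Check whether 3*tot != -14 and (not (4*d <= 3 -> (d = -4 and w <= -12))) and val = 1 implies it.
Every state satisfying the precondition satisfies the weakest precondition: the implication holds.
Answer: valid


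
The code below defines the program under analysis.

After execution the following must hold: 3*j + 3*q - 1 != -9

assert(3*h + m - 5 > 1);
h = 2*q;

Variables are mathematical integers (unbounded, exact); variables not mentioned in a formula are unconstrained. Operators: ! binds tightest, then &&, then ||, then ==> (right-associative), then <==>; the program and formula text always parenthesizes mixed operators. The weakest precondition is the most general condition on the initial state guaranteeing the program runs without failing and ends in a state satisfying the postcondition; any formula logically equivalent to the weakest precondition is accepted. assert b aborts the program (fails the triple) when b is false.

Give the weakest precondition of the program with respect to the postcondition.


Working backward. After the program, the postcondition 3*j + 3*q - 1 != -9 must hold; in canonical form it is 3*j + 3*q != -8.
Before h := 2*q: 3*j + 3*q != -8
Before assert 3*h + m - 5 > 1: 3*h + m > 6 && 3*j + 3*q != -8
Answer: WP = 3*h + m > 6 && 3*j + 3*q != -8


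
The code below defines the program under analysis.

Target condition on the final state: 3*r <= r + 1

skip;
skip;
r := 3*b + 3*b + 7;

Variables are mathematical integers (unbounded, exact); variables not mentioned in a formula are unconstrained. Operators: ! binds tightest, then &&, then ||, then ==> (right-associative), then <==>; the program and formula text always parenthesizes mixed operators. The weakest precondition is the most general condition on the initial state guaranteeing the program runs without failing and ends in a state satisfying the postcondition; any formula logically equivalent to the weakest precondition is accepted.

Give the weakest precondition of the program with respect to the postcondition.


Working backward. After the program, the postcondition 3*r <= r + 1 must hold; in canonical form it is 2*r <= 1.
Before r := 3*b + 3*b + 7: 12*b <= -13
Before skip: 12*b <= -13
Before skip: 12*b <= -13
Answer: WP = 12*b <= -13


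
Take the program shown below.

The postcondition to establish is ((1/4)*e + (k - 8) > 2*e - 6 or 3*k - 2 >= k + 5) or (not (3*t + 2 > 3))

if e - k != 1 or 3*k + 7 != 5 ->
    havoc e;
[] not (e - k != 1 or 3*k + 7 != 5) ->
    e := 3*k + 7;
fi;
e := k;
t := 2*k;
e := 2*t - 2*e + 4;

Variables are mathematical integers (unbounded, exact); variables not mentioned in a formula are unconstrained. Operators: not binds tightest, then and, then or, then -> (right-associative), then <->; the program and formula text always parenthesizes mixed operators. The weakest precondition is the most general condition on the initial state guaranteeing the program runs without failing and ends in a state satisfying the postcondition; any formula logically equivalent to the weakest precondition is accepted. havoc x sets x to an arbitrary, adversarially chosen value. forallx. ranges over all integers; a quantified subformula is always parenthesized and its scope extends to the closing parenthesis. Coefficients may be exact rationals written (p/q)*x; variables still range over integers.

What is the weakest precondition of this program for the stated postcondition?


Working backward. After the program, the postcondition ((1/4)*e + (k - 8) > 2*e - 6 or 3*k - 2 >= k + 5) or (not (3*t + 2 > 3)) must hold; in canonical form it is k > (7/4)*e + 2 or 2*k >= 7 or (not (3*t > 1)).
Before e := 2*t - 2*e + 4: (7/2)*e + k > (7/2)*t + 9 or 2*k >= 7 or (not (3*t > 1))
Before t := 2*k: (7/2)*e > 6*k + 9 or 2*k >= 7 or (not (6*k > 1))
Before e := k: (5/2)*k < -9 or 2*k >= 7 or (not (6*k > 1))
Then branch requires (5/2)*k < -9 or 2*k >= 7 or (not (6*k > 1)); else branch requires (5/2)*k < -9 or 2*k >= 7 or (not (6*k > 1)).
Before the if: ((e != k + 1 or 3*k != -2) -> ((5/2)*k < -9 or 2*k >= 7 or (not (6*k > 1)))) and ((not (e != k + 1 or 3*k != -2)) -> ((5/2)*k < -9 or 2*k >= 7 or (not (6*k > 1))))
Answer: WP = ((e != k + 1 or 3*k != -2) -> ((5/2)*k < -9 or 2*k >= 7 or (not (6*k > 1)))) and ((not (e != k + 1 or 3*k != -2)) -> ((5/2)*k < -9 or 2*k >= 7 or (not (6*k > 1))))


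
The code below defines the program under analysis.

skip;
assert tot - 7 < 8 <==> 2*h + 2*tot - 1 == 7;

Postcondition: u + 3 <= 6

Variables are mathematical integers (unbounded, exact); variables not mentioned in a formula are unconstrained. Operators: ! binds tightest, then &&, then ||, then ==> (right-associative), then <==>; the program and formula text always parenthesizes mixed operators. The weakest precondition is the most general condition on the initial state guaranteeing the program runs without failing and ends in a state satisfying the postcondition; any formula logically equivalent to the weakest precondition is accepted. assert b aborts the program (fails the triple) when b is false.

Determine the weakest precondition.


Working backward. After the program, the postcondition u + 3 <= 6 must hold; in canonical form it is u <= 3.
Before assert tot - 7 < 8 <==> 2*h + 2*tot - 1 == 7: (tot < 15 <==> 2*h + 2*tot == 8) && u <= 3
Before skip: (tot < 15 <==> 2*h + 2*tot == 8) && u <= 3
Answer: WP = (tot < 15 <==> 2*h + 2*tot == 8) && u <= 3


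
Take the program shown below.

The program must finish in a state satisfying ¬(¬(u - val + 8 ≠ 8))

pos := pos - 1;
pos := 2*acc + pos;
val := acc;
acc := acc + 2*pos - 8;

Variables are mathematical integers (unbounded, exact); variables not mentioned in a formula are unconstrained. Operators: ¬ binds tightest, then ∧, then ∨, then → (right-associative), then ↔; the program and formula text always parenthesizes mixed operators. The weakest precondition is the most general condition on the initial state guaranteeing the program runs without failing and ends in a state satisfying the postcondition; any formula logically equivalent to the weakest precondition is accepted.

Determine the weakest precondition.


Working backward. After the program, the postcondition ¬(¬(u - val + 8 ≠ 8)) must hold; in canonical form it is u ≠ val.
Before acc := acc + 2*pos - 8: u ≠ val
Before val := acc: u ≠ acc
Before pos := 2*acc + pos: u ≠ acc
Before pos := pos - 1: u ≠ acc
Answer: WP = u ≠ acc


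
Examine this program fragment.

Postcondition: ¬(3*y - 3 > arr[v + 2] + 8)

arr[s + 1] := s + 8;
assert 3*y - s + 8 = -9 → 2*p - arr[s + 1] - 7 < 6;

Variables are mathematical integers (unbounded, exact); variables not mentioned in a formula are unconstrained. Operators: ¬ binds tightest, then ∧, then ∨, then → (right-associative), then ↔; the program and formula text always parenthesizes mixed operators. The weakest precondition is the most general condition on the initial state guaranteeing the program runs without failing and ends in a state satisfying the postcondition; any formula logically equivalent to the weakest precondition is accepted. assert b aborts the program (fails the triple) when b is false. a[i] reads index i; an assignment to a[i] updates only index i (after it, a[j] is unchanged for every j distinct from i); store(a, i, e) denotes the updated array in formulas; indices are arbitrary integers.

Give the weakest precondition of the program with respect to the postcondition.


Working backward. After the program, the postcondition ¬(3*y - 3 > arr[v + 2] + 8) must hold; in canonical form it is ¬(3*y > arr[v + 2] + 11).
Before assert 3*y - s + 8 = -9 → 2*p - arr[s + 1] - 7 < 6: (3*y = s - 17 → 2*p < arr[s + 1] + 13) ∧ (¬(3*y > arr[v + 2] + 11))
Before arr[s + 1] := s + 8: (3*y = s - 17 → 2*p < store(arr, s + 1, s + 8)[s + 1] + 13) ∧ (¬(3*y > store(arr, s + 1, s + 8)[v + 2] + 11))
Answer: WP = (3*y = s - 17 → 2*p < store(arr, s + 1, s + 8)[s + 1] + 13) ∧ (¬(3*y > store(arr, s + 1, s + 8)[v + 2] + 11))


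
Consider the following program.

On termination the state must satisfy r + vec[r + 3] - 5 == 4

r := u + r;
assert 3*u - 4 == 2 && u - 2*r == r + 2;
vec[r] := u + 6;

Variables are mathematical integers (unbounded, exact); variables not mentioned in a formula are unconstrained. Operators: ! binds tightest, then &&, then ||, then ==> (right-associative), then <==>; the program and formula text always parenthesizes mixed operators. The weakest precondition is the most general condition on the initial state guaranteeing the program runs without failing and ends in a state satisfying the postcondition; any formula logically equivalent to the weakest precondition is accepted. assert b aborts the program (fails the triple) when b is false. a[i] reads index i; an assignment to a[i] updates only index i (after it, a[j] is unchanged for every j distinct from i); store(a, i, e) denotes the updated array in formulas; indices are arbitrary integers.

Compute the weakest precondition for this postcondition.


Working backward. After the program, the postcondition r + vec[r + 3] - 5 == 4 must hold; in canonical form it is vec[r + 3] + r == 9.
Before vec[r] := u + 6: store(vec, r, u + 6)[r + 3] + r == 9
Before assert 3*u - 4 == 2 && u - 2*r == r + 2: 3*u == 6 && u == 3*r + 2 && store(vec, r, u + 6)[r + 3] + r == 9
Before r := u + r: 3*u == 6 && 3*r + 2*u == -2 && store(vec, r + u, u + 6)[r + u + 3] + r + u == 9
Answer: WP = 3*u == 6 && 3*r + 2*u == -2 && store(vec, r + u, u + 6)[r + u + 3] + r + u == 9


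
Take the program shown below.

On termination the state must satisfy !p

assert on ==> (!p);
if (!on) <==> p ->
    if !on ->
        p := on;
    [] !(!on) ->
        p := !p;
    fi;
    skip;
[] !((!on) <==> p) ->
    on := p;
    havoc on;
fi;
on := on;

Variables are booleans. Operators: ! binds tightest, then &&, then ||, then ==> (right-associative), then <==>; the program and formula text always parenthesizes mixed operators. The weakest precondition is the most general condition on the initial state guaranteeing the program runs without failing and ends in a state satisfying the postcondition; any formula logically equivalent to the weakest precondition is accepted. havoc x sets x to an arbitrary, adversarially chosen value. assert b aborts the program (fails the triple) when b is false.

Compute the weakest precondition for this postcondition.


Working backward. After the program, !p must hold.
Before on := on: !p
Then branch requires on ==> p; else branch requires !p.
Before the if: (((!on) <==> p) ==> (on ==> p)) && ((!((!on) <==> p)) ==> (!p))
Before assert on ==> (!p): (on ==> (!p)) && (((!on) <==> p) ==> (on ==> p)) && ((!((!on) <==> p)) ==> (!p))
Answer: WP = (on ==> (!p)) && (((!on) <==> p) ==> (on ==> p)) && ((!((!on) <==> p)) ==> (!p))


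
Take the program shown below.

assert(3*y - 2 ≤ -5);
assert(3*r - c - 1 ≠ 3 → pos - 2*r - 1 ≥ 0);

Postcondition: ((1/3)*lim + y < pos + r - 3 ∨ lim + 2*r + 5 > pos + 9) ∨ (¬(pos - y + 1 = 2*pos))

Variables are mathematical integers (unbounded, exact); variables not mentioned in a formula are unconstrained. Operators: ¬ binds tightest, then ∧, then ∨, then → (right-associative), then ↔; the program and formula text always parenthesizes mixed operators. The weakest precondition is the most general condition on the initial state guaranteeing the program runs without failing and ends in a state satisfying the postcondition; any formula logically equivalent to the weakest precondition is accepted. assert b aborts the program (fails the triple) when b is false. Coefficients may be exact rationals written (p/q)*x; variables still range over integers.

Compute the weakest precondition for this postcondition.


Working backward. After the program, the postcondition ((1/3)*lim + y < pos + r - 3 ∨ lim + 2*r + 5 > pos + 9) ∨ (¬(pos - y + 1 = 2*pos)) must hold; in canonical form it is (1/3)*lim + y < pos + r - 3 ∨ lim + 2*r > pos + 4 ∨ (¬(pos + y = 1)).
Before assert 3*r - c - 1 ≠ 3 → pos - 2*r - 1 ≥ 0: (3*r ≠ c + 4 → pos ≥ 2*r + 1) ∧ ((1/3)*lim + y < pos + r - 3 ∨ lim + 2*r > pos + 4 ∨ (¬(pos + y = 1)))
Before assert 3*y - 2 ≤ -5: 3*y ≤ -3 ∧ (3*r ≠ c + 4 → pos ≥ 2*r + 1) ∧ ((1/3)*lim + y < pos + r - 3 ∨ lim + 2*r > pos + 4 ∨ (¬(pos + y = 1)))
Answer: WP = 3*y ≤ -3 ∧ (3*r ≠ c + 4 → pos ≥ 2*r + 1) ∧ ((1/3)*lim + y < pos + r - 3 ∨ lim + 2*r > pos + 4 ∨ (¬(pos + y = 1)))


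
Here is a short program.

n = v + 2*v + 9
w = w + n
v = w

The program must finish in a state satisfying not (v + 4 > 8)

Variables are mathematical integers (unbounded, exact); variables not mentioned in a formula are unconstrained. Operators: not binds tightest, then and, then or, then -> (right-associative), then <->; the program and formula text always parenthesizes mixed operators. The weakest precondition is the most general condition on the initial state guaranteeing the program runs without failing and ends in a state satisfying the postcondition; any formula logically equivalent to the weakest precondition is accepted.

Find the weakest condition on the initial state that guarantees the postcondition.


Working backward. After the program, the postcondition not (v + 4 > 8) must hold; in canonical form it is not (v > 4).
Before v := w: not (w > 4)
Before w := w + n: not (n + w > 4)
Before n := v + 2*v + 9: not (3*v + w > -5)
Answer: WP = not (3*v + w > -5)


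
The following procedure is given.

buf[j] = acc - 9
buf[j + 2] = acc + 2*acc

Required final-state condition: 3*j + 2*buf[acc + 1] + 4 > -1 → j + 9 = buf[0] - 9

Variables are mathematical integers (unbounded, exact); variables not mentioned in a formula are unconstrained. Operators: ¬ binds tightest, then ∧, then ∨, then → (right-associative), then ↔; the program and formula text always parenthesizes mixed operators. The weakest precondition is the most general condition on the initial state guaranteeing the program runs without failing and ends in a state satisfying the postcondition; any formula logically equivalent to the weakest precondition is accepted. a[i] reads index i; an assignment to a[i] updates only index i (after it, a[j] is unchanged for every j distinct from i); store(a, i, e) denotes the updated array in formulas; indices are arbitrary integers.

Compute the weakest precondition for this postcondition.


Working backward. After the program, the postcondition 3*j + 2*buf[acc + 1] + 4 > -1 → j + 9 = buf[0] - 9 must hold; in canonical form it is 2*buf[acc + 1] + 3*j > -5 → j = buf[0] - 18.
Before buf[j + 2] := acc + 2*acc: 2*store(buf, j + 2, 3*acc)[acc + 1] + 3*j > -5 → j = store(buf, j + 2, 3*acc)[0] - 18
Before buf[j] := acc - 9: 2*store(store(buf, j, acc - 9), j + 2, 3*acc)[acc + 1] + 3*j > -5 → j = store(store(buf, j, acc - 9), j + 2, 3*acc)[0] - 18
Answer: WP = 2*store(store(buf, j, acc - 9), j + 2, 3*acc)[acc + 1] + 3*j > -5 → j = store(store(buf, j, acc - 9), j + 2, 3*acc)[0] - 18


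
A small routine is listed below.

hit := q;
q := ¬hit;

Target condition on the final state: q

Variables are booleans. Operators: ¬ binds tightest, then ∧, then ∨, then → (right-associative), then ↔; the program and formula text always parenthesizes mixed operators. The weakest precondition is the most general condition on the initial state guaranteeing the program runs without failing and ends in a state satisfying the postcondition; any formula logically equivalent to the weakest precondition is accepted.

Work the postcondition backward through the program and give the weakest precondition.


Working backward. After the program, q must hold.
Before q := ¬hit: ¬hit
Before hit := q: ¬q
Answer: WP = ¬q


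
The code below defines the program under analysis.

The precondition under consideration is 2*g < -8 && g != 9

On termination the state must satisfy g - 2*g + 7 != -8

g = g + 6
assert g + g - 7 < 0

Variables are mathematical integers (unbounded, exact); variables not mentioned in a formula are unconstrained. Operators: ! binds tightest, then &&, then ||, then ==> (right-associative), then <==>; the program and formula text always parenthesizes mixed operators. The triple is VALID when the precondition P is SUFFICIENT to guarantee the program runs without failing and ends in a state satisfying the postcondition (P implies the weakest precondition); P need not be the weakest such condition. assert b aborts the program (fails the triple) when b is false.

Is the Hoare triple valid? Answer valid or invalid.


Working backward. After the program, the postcondition g - 2*g + 7 != -8 must hold; in canonical form it is g != 15.
Before assert g + g - 7 < 0: 2*g < 7 && g != 15
Before g := g + 6: 2*g < -5 && g != 9
The weakest precondition is 2*g < -5 && g != 9.
Check whether 2*g < -8 && g != 9 implies it.
Every state satisfying the precondition satisfies the weakest precondition: the implication holds.
Answer: valid


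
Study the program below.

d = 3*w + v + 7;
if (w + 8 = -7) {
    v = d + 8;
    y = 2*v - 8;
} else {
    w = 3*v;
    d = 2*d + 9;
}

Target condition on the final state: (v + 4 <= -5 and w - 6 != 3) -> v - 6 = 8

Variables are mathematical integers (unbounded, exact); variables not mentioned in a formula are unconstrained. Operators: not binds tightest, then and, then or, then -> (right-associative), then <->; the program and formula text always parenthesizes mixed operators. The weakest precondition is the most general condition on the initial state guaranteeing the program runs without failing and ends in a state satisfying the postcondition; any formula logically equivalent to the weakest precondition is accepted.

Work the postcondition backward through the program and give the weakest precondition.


Working backward. After the program, the postcondition (v + 4 <= -5 and w - 6 != 3) -> v - 6 = 8 must hold; in canonical form it is (v <= -9 and w != 9) -> v = 14.
Then branch requires (d <= -17 and w != 9) -> d = 6; else branch requires (v <= -9 and 3*v != 9) -> v = 14.
Before the if: (w = -15 -> ((d <= -17 and w != 9) -> d = 6)) and ((not (w = -15)) -> ((v <= -9 and 3*v != 9) -> v = 14))
Before d := 3*w + v + 7: (w = -15 -> ((v + 3*w <= -24 and w != 9) -> v + 3*w = -1)) and ((not (w = -15)) -> ((v <= -9 and 3*v != 9) -> v = 14))
Answer: WP = (w = -15 -> ((v + 3*w <= -24 and w != 9) -> v + 3*w = -1)) and ((not (w = -15)) -> ((v <= -9 and 3*v != 9) -> v = 14))


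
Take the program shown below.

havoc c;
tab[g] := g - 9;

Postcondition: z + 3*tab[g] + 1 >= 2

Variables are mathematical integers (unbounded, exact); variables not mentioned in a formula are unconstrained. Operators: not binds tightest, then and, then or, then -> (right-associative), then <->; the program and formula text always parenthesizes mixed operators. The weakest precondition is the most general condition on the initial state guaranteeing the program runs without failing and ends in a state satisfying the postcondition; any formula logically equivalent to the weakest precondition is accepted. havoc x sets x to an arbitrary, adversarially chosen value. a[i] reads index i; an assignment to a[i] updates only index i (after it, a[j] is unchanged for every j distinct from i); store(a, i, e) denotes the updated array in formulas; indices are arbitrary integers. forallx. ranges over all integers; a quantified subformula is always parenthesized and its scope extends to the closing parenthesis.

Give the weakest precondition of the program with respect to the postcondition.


Working backward. After the program, the postcondition z + 3*tab[g] + 1 >= 2 must hold; in canonical form it is 3*tab[g] + z >= 1.
Before tab[g] := g - 9: 3*store(tab, g, g - 9)[g] + z >= 1
Before havoc c: 3*store(tab, g, g - 9)[g] + z >= 1
Answer: WP = 3*store(tab, g, g - 9)[g] + z >= 1


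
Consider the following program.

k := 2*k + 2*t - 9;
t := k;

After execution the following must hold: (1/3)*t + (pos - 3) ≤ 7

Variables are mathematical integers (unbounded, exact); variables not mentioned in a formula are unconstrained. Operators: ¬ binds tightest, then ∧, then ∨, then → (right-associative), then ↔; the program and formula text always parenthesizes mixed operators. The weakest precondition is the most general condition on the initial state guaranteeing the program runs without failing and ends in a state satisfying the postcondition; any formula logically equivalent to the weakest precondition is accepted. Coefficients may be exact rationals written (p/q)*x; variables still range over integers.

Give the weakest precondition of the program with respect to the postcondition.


Working backward. After the program, the postcondition (1/3)*t + (pos - 3) ≤ 7 must hold; in canonical form it is pos + (1/3)*t ≤ 10.
Before t := k: (1/3)*k + pos ≤ 10
Before k := 2*k + 2*t - 9: (2/3)*k + pos + (2/3)*t ≤ 13
Answer: WP = (2/3)*k + pos + (2/3)*t ≤ 13


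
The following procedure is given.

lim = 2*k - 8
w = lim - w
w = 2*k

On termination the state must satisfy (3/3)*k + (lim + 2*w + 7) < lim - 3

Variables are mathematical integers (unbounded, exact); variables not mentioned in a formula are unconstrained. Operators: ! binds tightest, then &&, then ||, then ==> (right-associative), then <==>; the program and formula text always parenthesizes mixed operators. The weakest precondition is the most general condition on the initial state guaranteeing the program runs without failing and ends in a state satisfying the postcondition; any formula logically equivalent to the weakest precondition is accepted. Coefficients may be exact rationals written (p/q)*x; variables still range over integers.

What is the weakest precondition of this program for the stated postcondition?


Working backward. After the program, the postcondition (3/3)*k + (lim + 2*w + 7) < lim - 3 must hold; in canonical form it is k + 2*w < -10.
Before w := 2*k: 5*k < -10
Before w := lim - w: 5*k < -10
Before lim := 2*k - 8: 5*k < -10
Answer: WP = 5*k < -10


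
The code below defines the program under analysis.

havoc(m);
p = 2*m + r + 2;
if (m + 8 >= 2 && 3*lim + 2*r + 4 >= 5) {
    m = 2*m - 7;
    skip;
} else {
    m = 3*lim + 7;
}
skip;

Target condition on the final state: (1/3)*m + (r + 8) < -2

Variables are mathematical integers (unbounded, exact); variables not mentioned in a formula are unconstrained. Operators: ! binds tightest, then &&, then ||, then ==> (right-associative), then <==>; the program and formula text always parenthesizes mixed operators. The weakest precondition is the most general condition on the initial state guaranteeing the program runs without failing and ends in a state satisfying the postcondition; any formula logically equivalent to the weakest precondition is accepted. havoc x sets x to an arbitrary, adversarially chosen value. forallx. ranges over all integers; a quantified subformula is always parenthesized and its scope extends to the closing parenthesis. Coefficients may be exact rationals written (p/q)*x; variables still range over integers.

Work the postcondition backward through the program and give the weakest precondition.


Working backward. After the program, the postcondition (1/3)*m + (r + 8) < -2 must hold; in canonical form it is (1/3)*m + r < -10.
Before skip: (1/3)*m + r < -10
Then branch requires (2/3)*m + r < -23/3; else branch requires lim + r < -37/3.
Before the if: ((m >= -6 && 3*lim + 2*r >= 1) ==> (2/3)*m + r < -23/3) && ((!(m >= -6 && 3*lim + 2*r >= 1)) ==> lim + r < -37/3)
Before p := 2*m + r + 2: ((m >= -6 && 3*lim + 2*r >= 1) ==> (2/3)*m + r < -23/3) && ((!(m >= -6 && 3*lim + 2*r >= 1)) ==> lim + r < -37/3)
Before havoc m: forall m_1. (((m_1 >= -6 && 3*lim + 2*r >= 1) ==> (2/3)*m_1 + r < -23/3) && ((!(m_1 >= -6 && 3*lim + 2*r >= 1)) ==> lim + r < -37/3))
Answer: WP = forall m_1. (((m_1 >= -6 && 3*lim + 2*r >= 1) ==> (2/3)*m_1 + r < -23/3) && ((!(m_1 >= -6 && 3*lim + 2*r >= 1)) ==> lim + r < -37/3))


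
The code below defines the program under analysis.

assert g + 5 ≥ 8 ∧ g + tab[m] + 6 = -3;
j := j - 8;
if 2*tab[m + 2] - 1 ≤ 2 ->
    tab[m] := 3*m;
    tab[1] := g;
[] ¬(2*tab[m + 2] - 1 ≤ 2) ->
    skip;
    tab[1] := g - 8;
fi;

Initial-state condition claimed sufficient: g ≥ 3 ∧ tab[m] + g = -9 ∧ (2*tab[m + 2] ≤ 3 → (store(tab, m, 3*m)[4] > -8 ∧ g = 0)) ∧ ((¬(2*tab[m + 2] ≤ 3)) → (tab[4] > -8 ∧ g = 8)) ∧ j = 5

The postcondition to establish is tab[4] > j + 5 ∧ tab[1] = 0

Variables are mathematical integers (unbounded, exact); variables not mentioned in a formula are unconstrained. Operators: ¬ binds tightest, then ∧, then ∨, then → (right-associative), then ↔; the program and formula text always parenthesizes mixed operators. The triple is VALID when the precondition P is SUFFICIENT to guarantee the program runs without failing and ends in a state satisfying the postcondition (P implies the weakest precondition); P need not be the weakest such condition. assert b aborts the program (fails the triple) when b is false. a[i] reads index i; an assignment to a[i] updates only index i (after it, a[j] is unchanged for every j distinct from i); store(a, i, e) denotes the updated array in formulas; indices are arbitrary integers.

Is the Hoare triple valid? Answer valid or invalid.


Working backward. After the program, tab[4] > j + 5 ∧ tab[1] = 0 must hold.
Then branch requires store(tab, m, 3*m)[4] > j + 5 ∧ g = 0; else branch requires tab[4] > j + 5 ∧ g = 8.
Before the if: (2*tab[m + 2] ≤ 3 → (store(tab, m, 3*m)[4] > j + 5 ∧ g = 0)) ∧ ((¬(2*tab[m + 2] ≤ 3)) → (tab[4] > j + 5 ∧ g = 8))
Before j := j - 8: (2*tab[m + 2] ≤ 3 → (store(tab, m, 3*m)[4] > j - 3 ∧ g = 0)) ∧ ((¬(2*tab[m + 2] ≤ 3)) → (tab[4] > j - 3 ∧ g = 8))
Before assert g + 5 ≥ 8 ∧ g + tab[m] + 6 = -3: g ≥ 3 ∧ tab[m] + g = -9 ∧ (2*tab[m + 2] ≤ 3 → (store(tab, m, 3*m)[4] > j - 3 ∧ g = 0)) ∧ ((¬(2*tab[m + 2] ≤ 3)) → (tab[4] > j - 3 ∧ g = 8))
The weakest precondition is g ≥ 3 ∧ tab[m] + g = -9 ∧ (2*tab[m + 2] ≤ 3 → (store(tab, m, 3*m)[4] > j - 3 ∧ g = 0)) ∧ ((¬(2*tab[m + 2] ≤ 3)) → (tab[4] > j - 3 ∧ g = 8)).
Check whether g ≥ 3 ∧ tab[m] + g = -9 ∧ (2*tab[m + 2] ≤ 3 → (store(tab, m, 3*m)[4] > -8 ∧ g = 0)) ∧ ((¬(2*tab[m + 2] ≤ 3)) → (tab[4] > -8 ∧ g = 8)) ∧ j = 5 implies it.
Countermodel: at the initial state g = 8, j = 5, m = 15521, tab = {[4] = -1, [15521] = -17, [15523] = 7042, elsewhere 3}, the precondition holds but the weakest precondition fails.
Answer: invalid


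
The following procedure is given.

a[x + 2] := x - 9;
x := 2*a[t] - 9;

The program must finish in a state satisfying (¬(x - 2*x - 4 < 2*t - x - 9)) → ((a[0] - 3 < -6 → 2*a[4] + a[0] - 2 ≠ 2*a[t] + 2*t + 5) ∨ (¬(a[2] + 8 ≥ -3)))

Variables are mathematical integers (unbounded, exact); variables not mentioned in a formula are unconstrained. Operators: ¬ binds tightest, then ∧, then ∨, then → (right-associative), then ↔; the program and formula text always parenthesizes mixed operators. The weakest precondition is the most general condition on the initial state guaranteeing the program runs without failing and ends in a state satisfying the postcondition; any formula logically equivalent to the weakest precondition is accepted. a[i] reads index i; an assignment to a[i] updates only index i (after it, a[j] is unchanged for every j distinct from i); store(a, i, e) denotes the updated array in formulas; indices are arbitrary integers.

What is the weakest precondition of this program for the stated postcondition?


Working backward. After the program, the postcondition (¬(x - 2*x - 4 < 2*t - x - 9)) → ((a[0] - 3 < -6 → 2*a[4] + a[0] - 2 ≠ 2*a[t] + 2*t + 5) ∨ (¬(a[2] + 8 ≥ -3))) must hold; in canonical form it is (¬(2*t > 5)) → ((a[0] < -3 → a[0] + 2*a[4] ≠ 2*a[t] + 2*t + 7) ∨ (¬(a[2] ≥ -11))).
Before x := 2*a[t] - 9: (¬(2*t > 5)) → ((a[0] < -3 → a[0] + 2*a[4] ≠ 2*a[t] + 2*t + 7) ∨ (¬(a[2] ≥ -11)))
Before a[x + 2] := x - 9: (¬(2*t > 5)) → ((store(a, x + 2, x - 9)[0] < -3 → store(a, x + 2, x - 9)[0] + 2*store(a, x + 2, x - 9)[4] ≠ 2*store(a, x + 2, x - 9)[t] + 2*t + 7) ∨ (¬(store(a, x + 2, x - 9)[2] ≥ -11)))
Answer: WP = (¬(2*t > 5)) → ((store(a, x + 2, x - 9)[0] < -3 → store(a, x + 2, x - 9)[0] + 2*store(a, x + 2, x - 9)[4] ≠ 2*store(a, x + 2, x - 9)[t] + 2*t + 7) ∨ (¬(store(a, x + 2, x - 9)[2] ≥ -11)))


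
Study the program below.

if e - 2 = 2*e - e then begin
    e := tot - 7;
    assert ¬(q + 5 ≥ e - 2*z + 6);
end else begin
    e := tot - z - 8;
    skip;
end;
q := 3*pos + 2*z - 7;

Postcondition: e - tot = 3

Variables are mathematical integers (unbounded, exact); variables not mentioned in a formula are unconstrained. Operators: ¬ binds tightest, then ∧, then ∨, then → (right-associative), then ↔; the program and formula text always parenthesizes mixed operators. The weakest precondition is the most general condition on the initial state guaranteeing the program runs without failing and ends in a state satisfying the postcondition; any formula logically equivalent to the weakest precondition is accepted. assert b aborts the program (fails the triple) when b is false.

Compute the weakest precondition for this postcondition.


Working backward. After the program, the postcondition e - tot = 3 must hold; in canonical form it is e = tot + 3.
Before q := 3*pos + 2*z - 7: e = tot + 3
Then branch requires false; else branch requires z = -11.
Before the if: z = -11
Answer: WP = z = -11


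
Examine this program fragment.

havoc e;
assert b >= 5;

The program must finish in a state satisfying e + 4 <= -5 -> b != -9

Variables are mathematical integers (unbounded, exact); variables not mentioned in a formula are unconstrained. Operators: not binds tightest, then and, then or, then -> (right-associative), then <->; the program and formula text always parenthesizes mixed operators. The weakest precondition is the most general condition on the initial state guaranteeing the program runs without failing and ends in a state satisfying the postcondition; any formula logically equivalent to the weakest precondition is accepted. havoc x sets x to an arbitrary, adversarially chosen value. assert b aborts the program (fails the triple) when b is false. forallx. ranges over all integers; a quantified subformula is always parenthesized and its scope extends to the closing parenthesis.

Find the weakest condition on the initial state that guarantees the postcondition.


Working backward. After the program, the postcondition e + 4 <= -5 -> b != -9 must hold; in canonical form it is e <= -9 -> b != -9.
Before assert b >= 5: b >= 5 and (e <= -9 -> b != -9)
Before havoc e: forall e_1. (b >= 5 and (e_1 <= -9 -> b != -9))
Answer: WP = forall e_1. (b >= 5 and (e_1 <= -9 -> b != -9))


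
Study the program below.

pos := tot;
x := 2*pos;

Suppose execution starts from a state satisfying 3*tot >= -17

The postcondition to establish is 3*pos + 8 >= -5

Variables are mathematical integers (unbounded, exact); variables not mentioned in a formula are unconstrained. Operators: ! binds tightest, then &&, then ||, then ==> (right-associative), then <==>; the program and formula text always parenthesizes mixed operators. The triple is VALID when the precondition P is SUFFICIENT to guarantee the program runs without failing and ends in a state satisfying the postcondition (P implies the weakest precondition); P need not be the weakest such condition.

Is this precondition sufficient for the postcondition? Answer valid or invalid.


Working backward. After the program, the postcondition 3*pos + 8 >= -5 must hold; in canonical form it is 3*pos >= -13.
Before x := 2*pos: 3*pos >= -13
Before pos := tot: 3*tot >= -13
The weakest precondition is 3*tot >= -13.
Check whether 3*tot >= -17 implies it.
Countermodel: at the initial state tot = -5, the precondition holds but the weakest precondition fails.
Answer: invalid


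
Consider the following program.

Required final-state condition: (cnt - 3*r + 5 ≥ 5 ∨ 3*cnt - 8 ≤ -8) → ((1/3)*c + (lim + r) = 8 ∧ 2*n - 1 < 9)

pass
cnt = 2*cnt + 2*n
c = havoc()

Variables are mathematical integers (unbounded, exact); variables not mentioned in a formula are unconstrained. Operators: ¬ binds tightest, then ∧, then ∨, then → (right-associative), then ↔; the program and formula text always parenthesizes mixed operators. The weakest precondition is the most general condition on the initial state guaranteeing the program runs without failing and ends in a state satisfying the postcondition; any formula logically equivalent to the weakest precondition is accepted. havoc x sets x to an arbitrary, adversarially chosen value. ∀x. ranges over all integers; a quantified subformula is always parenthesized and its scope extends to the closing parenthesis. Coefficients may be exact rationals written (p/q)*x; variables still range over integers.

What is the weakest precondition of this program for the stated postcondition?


Working backward. After the program, the postcondition (cnt - 3*r + 5 ≥ 5 ∨ 3*cnt - 8 ≤ -8) → ((1/3)*c + (lim + r) = 8 ∧ 2*n - 1 < 9) must hold; in canonical form it is (cnt ≥ 3*r ∨ 3*cnt ≤ 0) → ((1/3)*c + lim + r = 8 ∧ 2*n < 10).
Before havoc c: ∀c_1. ((cnt ≥ 3*r ∨ 3*cnt ≤ 0) → ((1/3)*c_1 + lim + r = 8 ∧ 2*n < 10))
Before cnt := 2*cnt + 2*n: ∀c_1. ((2*cnt + 2*n ≥ 3*r ∨ 6*cnt + 6*n ≤ 0) → ((1/3)*c_1 + lim + r = 8 ∧ 2*n < 10))
Before skip: ∀c_1. ((2*cnt + 2*n ≥ 3*r ∨ 6*cnt + 6*n ≤ 0) → ((1/3)*c_1 + lim + r = 8 ∧ 2*n < 10))
Answer: WP = ∀c_1. ((2*cnt + 2*n ≥ 3*r ∨ 6*cnt + 6*n ≤ 0) → ((1/3)*c_1 + lim + r = 8 ∧ 2*n < 10))


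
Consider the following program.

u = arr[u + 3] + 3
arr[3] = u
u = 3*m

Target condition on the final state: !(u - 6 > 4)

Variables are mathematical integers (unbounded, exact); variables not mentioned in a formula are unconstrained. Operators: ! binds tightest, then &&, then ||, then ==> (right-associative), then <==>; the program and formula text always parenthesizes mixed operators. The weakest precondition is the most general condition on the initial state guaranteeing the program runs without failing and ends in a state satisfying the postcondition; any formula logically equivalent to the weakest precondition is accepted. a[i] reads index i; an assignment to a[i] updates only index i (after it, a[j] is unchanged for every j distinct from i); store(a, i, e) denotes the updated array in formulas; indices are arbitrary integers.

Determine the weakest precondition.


Working backward. After the program, the postcondition !(u - 6 > 4) must hold; in canonical form it is !(u > 10).
Before u := 3*m: !(3*m > 10)
Before arr[3] := u: !(3*m > 10)
Before u := arr[u + 3] + 3: !(3*m > 10)
Answer: WP = !(3*m > 10)


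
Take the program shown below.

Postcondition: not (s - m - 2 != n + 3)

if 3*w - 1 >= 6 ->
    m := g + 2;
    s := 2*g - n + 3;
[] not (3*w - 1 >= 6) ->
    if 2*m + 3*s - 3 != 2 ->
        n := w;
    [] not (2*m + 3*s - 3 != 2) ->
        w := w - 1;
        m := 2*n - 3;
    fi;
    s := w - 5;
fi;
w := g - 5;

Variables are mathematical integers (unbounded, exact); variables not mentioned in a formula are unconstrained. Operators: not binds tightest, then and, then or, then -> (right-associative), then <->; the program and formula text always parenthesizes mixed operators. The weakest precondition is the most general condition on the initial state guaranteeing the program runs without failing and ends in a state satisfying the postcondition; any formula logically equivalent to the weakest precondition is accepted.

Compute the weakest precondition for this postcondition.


Working backward. After the program, the postcondition not (s - m - 2 != n + 3) must hold; in canonical form it is not (s != m + n + 5).
Before w := g - 5: not (s != m + n + 5)
Then branch requires not (g != 2*n + 4); else branch requires (2*m + 3*s != 5 -> (not (m != -10))) and ((not (2*m + 3*s != 5)) -> (not (w != 3*n + 8))).
Before the if: (3*w >= 7 -> (not (g != 2*n + 4))) and ((not (3*w >= 7)) -> ((2*m + 3*s != 5 -> (not (m != -10))) and ((not (2*m + 3*s != 5)) -> (not (w != 3*n + 8)))))
Answer: WP = (3*w >= 7 -> (not (g != 2*n + 4))) and ((not (3*w >= 7)) -> ((2*m + 3*s != 5 -> (not (m != -10))) and ((not (2*m + 3*s != 5)) -> (not (w != 3*n + 8)))))


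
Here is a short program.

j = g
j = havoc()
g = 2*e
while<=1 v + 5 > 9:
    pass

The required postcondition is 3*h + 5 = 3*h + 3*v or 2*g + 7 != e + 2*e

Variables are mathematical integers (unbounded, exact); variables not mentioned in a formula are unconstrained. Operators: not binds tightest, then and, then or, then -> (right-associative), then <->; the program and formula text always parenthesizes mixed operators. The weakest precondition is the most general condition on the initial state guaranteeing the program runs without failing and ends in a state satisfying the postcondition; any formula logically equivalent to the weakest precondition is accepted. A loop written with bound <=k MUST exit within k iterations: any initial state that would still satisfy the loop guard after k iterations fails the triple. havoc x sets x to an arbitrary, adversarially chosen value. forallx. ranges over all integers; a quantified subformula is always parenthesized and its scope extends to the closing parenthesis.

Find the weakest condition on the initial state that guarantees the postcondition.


Working backward. After the program, the postcondition 3*h + 5 = 3*h + 3*v or 2*g + 7 != e + 2*e must hold; in canonical form it is 3*v = 5 or 2*g != 3*e - 7.
Before the loop (bound <=1), unroll the exhaustion recursion (WP_0 = exit-now case; WP_j = one more guarded iteration, up to j = 1):
  WP_0: (not (v > 4)) and (3*v = 5 or 2*g != 3*e - 7)
  WP_1: (v > 4 -> ((not (v > 4)) and (3*v = 5 or 2*g != 3*e - 7))) and ((not (v > 4)) -> (3*v = 5 or 2*g != 3*e - 7))
So before the loop: (v > 4 -> ((not (v > 4)) and (3*v = 5 or 2*g != 3*e - 7))) and ((not (v > 4)) -> (3*v = 5 or 2*g != 3*e - 7))
Before g := 2*e: (v > 4 -> ((not (v > 4)) and (3*v = 5 or e != -7))) and ((not (v > 4)) -> (3*v = 5 or e != -7))
Before havoc j: (v > 4 -> ((not (v > 4)) and (3*v = 5 or e != -7))) and ((not (v > 4)) -> (3*v = 5 or e != -7))
Before j := g: (v > 4 -> ((not (v > 4)) and (3*v = 5 or e != -7))) and ((not (v > 4)) -> (3*v = 5 or e != -7))
Answer: WP = (v > 4 -> ((not (v > 4)) and (3*v = 5 or e != -7))) and ((not (v > 4)) -> (3*v = 5 or e != -7))
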